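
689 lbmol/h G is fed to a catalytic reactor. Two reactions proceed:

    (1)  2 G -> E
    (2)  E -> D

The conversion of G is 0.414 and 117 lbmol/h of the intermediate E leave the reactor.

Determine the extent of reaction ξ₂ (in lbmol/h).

ξ₂ = 25.6 lbmol/h

Conversion of G: G consumed = 2ξ₁ = 0.414 × 689 → ξ₁ = 142.6 lbmol/h.
E balance: n_E = 0 + 1ξ₁ − 1ξ₂ = 117 → ξ₂ = (1·142.6 − 117)/1 = 25.62 lbmol/h.
Outlet amounts (n = n₀ + Σ ν·ξ):
  G: 689 − 2(142.6) = 403.8
  E: 0 + 1(142.6) − 1(25.62) = 117
  D: 0 + 1(25.62) = 25.62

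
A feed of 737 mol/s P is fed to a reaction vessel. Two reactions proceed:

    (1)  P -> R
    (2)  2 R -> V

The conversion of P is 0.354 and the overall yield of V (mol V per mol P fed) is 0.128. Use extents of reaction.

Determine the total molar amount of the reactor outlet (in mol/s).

Conversion of P: P consumed = 1ξ₁ = 0.354 × 737 → ξ₁ = 260.9 mol/s.
Yield of V: 1ξ₂ / 737 = 0.128 → ξ₂ = 94.34 mol/s.
Outlet amounts (n = n₀ + Σ ν·ξ):
  P: 737 − 1(260.9) = 476.1
  R: 0 + 1(260.9) − 2(94.34) = 72.23
  V: 0 + 1(94.34) = 94.34
Total out = 476.1 + 72.23 + 94.34 = 642.7 mol/s.

643 mol/s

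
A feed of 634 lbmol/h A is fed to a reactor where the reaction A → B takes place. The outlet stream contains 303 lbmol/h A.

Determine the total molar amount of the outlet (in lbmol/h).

634 lbmol/h

For A: n = n₀ − 1ξ → 303 = 634 − 1ξ, giving ξ = 331 lbmol/h.
Outlet amounts (n = n₀ + ν ξ):
  A: 634 − 1(331) = 303
  B: 0 + 1(331) = 331
Total out = 303 + 331 = 634 lbmol/h.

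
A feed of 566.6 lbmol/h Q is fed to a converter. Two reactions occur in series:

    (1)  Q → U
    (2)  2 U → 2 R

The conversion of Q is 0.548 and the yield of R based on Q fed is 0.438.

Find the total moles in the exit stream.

Conversion of Q: Q consumed = 1ξ₁ = 0.548 × 566.6 → ξ₁ = 310.5 lbmol/h.
Yield of R: 2ξ₂ / 566.6 = 0.438 → ξ₂ = 124.1 lbmol/h.
Outlet amounts (n = n₀ + Σ ν·ξ):
  Q: 566.6 − 1(310.5) = 256.1
  U: 0 + 1(310.5) − 2(124.1) = 62.33
  R: 0 + 2(124.1) = 248.2
Total out = 256.1 + 62.33 + 248.2 = 566.6 lbmol/h.

567 lbmol/h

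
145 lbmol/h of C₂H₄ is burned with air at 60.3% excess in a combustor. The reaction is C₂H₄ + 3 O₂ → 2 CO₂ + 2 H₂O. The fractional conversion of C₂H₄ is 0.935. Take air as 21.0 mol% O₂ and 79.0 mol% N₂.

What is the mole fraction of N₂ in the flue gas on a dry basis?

Stoichiometric O₂ = 3 × 145 = 435 lbmol/h; O₂ fed = 435 × 1.603 = 697.3 lbmol/h.
N₂ fed = 697.3 × 79/21 = 2623 lbmol/h.
Fuel reacted = 0.935 × 145 → ξ = 135.6 lbmol/h.
Outlet (n = n₀ + ν ξ):
  C₂H₄: 145 − 1(135.6) = 9.425
  O₂: 697.3 − 3(135.6) = 290.6
  N₂: 2623 (inert)
  CO₂: 0 + 2(135.6) = 271.2
  H₂O: 0 + 2(135.6) = 271.2
Dry total = 3194 lbmol/h; y_N₂ (dry) = 2623 / 3194 = 0.8212.

0.821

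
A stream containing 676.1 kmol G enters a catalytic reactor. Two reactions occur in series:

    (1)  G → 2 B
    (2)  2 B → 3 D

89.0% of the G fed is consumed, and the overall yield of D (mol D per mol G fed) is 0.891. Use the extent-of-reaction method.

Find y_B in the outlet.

Conversion of G: G consumed = 1ξ₁ = 0.89 × 676.1 → ξ₁ = 601.7 kmol.
Yield of D: 3ξ₂ / 676.1 = 0.891 → ξ₂ = 200.8 kmol.
Outlet amounts (n = n₀ + Σ ν·ξ):
  G: 676.1 − 1(601.7) = 74.37
  B: 0 + 2(601.7) − 2(200.8) = 801.9
  D: 0 + 3(200.8) = 602.4
Total out = 1479 kmol; y_B = 801.9 / 1479 = 0.5423.

0.542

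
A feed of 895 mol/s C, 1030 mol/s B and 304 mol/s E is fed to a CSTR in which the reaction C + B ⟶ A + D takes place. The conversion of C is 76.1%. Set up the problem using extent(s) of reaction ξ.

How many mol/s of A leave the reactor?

681 mol/s

C reacted = 0.761 × 895 = 681.1 mol/s; ν_C = −1, so ξ = 681.1/1 = 681.1 mol/s.
Outlet amounts (n = n₀ + ν ξ):
  C: 895 − 1(681.1) = 213.9
  B: 1030 − 1(681.1) = 348.9
  A: 0 + 1(681.1) = 681.1
  D: 0 + 1(681.1) = 681.1
  E: 304 (inert)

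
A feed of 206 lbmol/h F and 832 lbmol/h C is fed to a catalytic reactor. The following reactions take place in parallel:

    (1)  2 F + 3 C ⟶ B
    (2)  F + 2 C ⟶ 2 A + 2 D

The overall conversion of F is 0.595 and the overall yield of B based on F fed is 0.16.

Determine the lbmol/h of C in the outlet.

Yield of B: 1ξ₁ / 206 = 0.16 → ξ₁ = 32.96 lbmol/h.
Conversion of F: 2ξ₁ + 1ξ₂ = 0.595 × 206 = 122.6 → ξ₂ = 56.65 lbmol/h.
Outlet amounts (n = n₀ + Σ ν·ξ):
  F: 206 − 2(32.96) − 1(56.65) = 83.43
  C: 832 − 3(32.96) − 2(56.65) = 619.8
  B: 0 + 1(32.96) = 32.96
  A: 0 + 2(56.65) = 113.3
  D: 0 + 2(56.65) = 113.3

620 lbmol/h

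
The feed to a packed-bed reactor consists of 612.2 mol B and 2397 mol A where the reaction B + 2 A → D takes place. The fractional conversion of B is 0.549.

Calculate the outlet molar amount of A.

1720 mol

B reacted = 0.549 × 612.2 = 336.1 mol; ν_B = −1, so ξ = 336.1/1 = 336.1 mol.
Outlet amounts (n = n₀ + ν ξ):
  B: 612.2 − 1(336.1) = 276.1
  A: 2397 − 2(336.1) = 1725
  D: 0 + 1(336.1) = 336.1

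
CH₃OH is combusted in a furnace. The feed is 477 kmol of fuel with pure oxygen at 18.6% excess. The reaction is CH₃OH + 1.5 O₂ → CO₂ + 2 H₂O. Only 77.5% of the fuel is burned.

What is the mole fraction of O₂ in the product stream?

0.195

Stoichiometric O₂ = 1.5 × 477 = 715.5 kmol; O₂ fed = 715.5 × 1.186 = 848.6 kmol.
Fuel reacted = 0.775 × 477 → ξ = 369.7 kmol.
Outlet (n = n₀ + ν ξ):
  CH₃OH: 477 − 1(369.7) = 107.3
  O₂: 848.6 − 1.5(369.7) = 294.1
  CO₂: 0 + 1(369.7) = 369.7
  H₂O: 0 + 2(369.7) = 739.4
Total out = 1510 kmol; y_O₂ = 294.1 / 1510 = 0.1947.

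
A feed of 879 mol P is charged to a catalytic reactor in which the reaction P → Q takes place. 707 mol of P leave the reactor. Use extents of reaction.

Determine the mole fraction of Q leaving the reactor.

For P: n = n₀ − 1ξ → 707 = 879 − 1ξ, giving ξ = 172 mol.
Outlet amounts (n = n₀ + ν ξ):
  P: 879 − 1(172) = 707
  Q: 0 + 1(172) = 172
Total out = 879 mol; y_Q = 172 / 879 = 0.1957.

0.196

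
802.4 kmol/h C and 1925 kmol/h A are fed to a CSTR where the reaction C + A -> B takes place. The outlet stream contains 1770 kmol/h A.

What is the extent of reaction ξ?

For A: n = n₀ − 1ξ → 1770 = 1925 − 1ξ, giving ξ = 155 kmol/h.
Outlet amounts (n = n₀ + ν ξ):
  C: 802.4 − 1(155) = 647.4
  A: 1925 − 1(155) = 1770
  B: 0 + 1(155) = 155

ξ = 155 kmol/h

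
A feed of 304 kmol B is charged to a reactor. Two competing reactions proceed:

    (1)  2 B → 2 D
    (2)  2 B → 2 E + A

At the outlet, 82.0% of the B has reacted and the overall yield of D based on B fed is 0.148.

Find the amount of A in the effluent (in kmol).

102 kmol

Yield of D: 2ξ₁ / 304 = 0.148 → ξ₁ = 22.5 kmol.
Conversion of B: 2ξ₁ + 2ξ₂ = 0.82 × 304 = 249.3 → ξ₂ = 102.1 kmol.
Outlet amounts (n = n₀ + Σ ν·ξ):
  B: 304 − 2(22.5) − 2(102.1) = 54.72
  D: 0 + 2(22.5) = 44.99
  E: 0 + 2(102.1) = 204.3
  A: 0 + 1(102.1) = 102.1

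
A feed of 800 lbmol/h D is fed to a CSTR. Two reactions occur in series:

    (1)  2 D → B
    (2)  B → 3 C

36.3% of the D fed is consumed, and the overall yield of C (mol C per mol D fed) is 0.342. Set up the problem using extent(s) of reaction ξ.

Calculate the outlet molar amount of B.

54 lbmol/h

Conversion of D: D consumed = 2ξ₁ = 0.363 × 800 → ξ₁ = 145.2 lbmol/h.
Yield of C: 3ξ₂ / 800 = 0.342 → ξ₂ = 91.2 lbmol/h.
Outlet amounts (n = n₀ + Σ ν·ξ):
  D: 800 − 2(145.2) = 509.6
  B: 0 + 1(145.2) − 1(91.2) = 54
  C: 0 + 3(91.2) = 273.6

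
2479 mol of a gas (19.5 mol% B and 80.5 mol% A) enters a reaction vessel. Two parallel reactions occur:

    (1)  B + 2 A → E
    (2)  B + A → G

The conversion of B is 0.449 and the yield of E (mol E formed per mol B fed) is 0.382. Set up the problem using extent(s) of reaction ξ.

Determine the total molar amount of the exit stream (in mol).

2080 mol

Yield of E: 1ξ₁ / 483.4 = 0.382 → ξ₁ = 184.7 mol.
Conversion of B: 1ξ₁ + 1ξ₂ = 0.449 × 483.4 = 217 → ξ₂ = 32.39 mol.
Outlet amounts (n = n₀ + Σ ν·ξ):
  B: 483.4 − 1(184.7) − 1(32.39) = 266.4
  A: 1996 − 2(184.7) − 1(32.39) = 1594
  E: 0 + 1(184.7) = 184.7
  G: 0 + 1(32.39) = 32.39
Total out = 266.4 + 1594 + 184.7 + 32.39 = 2077 mol.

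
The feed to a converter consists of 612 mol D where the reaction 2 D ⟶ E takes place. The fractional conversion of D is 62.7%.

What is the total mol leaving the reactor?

D reacted = 0.627 × 612 = 383.7 mol; ν_D = −2, so ξ = 383.7/2 = 191.9 mol.
Outlet amounts (n = n₀ + ν ξ):
  D: 612 − 2(191.9) = 228.3
  E: 0 + 1(191.9) = 191.9
Total out = 228.3 + 191.9 = 420.1 mol.

420 mol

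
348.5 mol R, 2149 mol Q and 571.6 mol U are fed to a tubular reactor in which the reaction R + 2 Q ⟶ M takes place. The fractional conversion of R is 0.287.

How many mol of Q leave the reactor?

1950 mol

R reacted = 0.287 × 348.5 = 100 mol; ν_R = −1, so ξ = 100/1 = 100 mol.
Outlet amounts (n = n₀ + ν ξ):
  R: 348.5 − 1(100) = 248.5
  Q: 2149 − 2(100) = 1949
  M: 0 + 1(100) = 100
  U: 571.6 (inert)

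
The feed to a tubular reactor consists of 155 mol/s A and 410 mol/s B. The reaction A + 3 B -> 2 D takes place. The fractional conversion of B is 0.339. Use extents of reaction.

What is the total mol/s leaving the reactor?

472 mol/s

B reacted = 0.339 × 410 = 139 mol/s; ν_B = −3, so ξ = 139/3 = 46.33 mol/s.
Outlet amounts (n = n₀ + ν ξ):
  A: 155 − 1(46.33) = 108.7
  B: 410 − 3(46.33) = 271
  D: 0 + 2(46.33) = 92.66
Total out = 108.7 + 271 + 92.66 = 472.3 mol/s.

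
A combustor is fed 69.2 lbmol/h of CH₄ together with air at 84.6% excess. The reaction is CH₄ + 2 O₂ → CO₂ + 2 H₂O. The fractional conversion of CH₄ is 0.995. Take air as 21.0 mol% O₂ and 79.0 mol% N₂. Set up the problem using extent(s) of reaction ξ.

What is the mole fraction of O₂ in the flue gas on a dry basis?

Stoichiometric O₂ = 2 × 69.2 = 138.4 lbmol/h; O₂ fed = 138.4 × 1.846 = 255.5 lbmol/h.
N₂ fed = 255.5 × 79/21 = 961.1 lbmol/h.
Fuel reacted = 0.995 × 69.2 → ξ = 68.85 lbmol/h.
Outlet (n = n₀ + ν ξ):
  CH₄: 69.2 − 1(68.85) = 0.346
  O₂: 255.5 − 2(68.85) = 117.8
  N₂: 961.1 (inert)
  CO₂: 0 + 1(68.85) = 68.85
  H₂O: 0 + 2(68.85) = 137.7
Dry total = 1148 lbmol/h; y_O₂ (dry) = 117.8 / 1148 = 0.1026.

0.103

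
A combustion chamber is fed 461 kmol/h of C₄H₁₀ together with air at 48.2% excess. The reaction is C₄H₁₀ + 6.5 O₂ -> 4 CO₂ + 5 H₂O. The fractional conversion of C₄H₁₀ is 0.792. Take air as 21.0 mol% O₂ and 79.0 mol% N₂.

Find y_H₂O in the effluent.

0.0824

Stoichiometric O₂ = 6.5 × 461 = 2996 kmol/h; O₂ fed = 2996 × 1.482 = 4441 kmol/h.
N₂ fed = 4441 × 79/21 = 16710 kmol/h.
Fuel reacted = 0.792 × 461 → ξ = 365.1 kmol/h.
Outlet (n = n₀ + ν ξ):
  C₄H₁₀: 461 − 1(365.1) = 95.89
  O₂: 4441 − 6.5(365.1) = 2068
  N₂: 16710 (inert)
  CO₂: 0 + 4(365.1) = 1460
  H₂O: 0 + 5(365.1) = 1826
Total out = 22160 kmol/h; y_H₂O = 1826 / 22160 = 0.0824.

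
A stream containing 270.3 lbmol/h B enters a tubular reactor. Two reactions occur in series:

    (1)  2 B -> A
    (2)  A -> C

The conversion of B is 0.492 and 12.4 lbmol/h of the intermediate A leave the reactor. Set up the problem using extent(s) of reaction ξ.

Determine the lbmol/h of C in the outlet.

Conversion of B: B consumed = 2ξ₁ = 0.492 × 270.3 → ξ₁ = 66.49 lbmol/h.
A balance: n_A = 0 + 1ξ₁ − 1ξ₂ = 12.4 → ξ₂ = (1·66.49 − 12.4)/1 = 54.09 lbmol/h.
Outlet amounts (n = n₀ + Σ ν·ξ):
  B: 270.3 − 2(66.49) = 137.3
  A: 0 + 1(66.49) − 1(54.09) = 12.4
  C: 0 + 1(54.09) = 54.09

54.1 lbmol/h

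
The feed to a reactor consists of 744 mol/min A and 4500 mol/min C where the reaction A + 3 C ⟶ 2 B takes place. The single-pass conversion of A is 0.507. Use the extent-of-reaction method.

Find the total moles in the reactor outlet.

A reacted = 0.507 × 744 = 377.2 mol/min; ν_A = −1, so ξ = 377.2/1 = 377.2 mol/min.
Outlet amounts (n = n₀ + ν ξ):
  A: 744 − 1(377.2) = 366.8
  C: 4500 − 3(377.2) = 3368
  B: 0 + 2(377.2) = 754.4
Total out = 366.8 + 3368 + 754.4 = 4490 mol/min.

4490 mol/min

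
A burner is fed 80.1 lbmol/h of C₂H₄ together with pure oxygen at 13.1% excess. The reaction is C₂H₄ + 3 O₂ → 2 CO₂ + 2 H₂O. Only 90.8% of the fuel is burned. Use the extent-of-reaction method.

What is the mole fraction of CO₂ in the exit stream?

0.413

Stoichiometric O₂ = 3 × 80.1 = 240.3 lbmol/h; O₂ fed = 240.3 × 1.131 = 271.8 lbmol/h.
Fuel reacted = 0.908 × 80.1 → ξ = 72.73 lbmol/h.
Outlet (n = n₀ + ν ξ):
  C₂H₄: 80.1 − 1(72.73) = 7.369
  O₂: 271.8 − 3(72.73) = 53.59
  CO₂: 0 + 2(72.73) = 145.5
  H₂O: 0 + 2(72.73) = 145.5
Total out = 351.9 lbmol/h; y_CO₂ = 145.5 / 351.9 = 0.4134.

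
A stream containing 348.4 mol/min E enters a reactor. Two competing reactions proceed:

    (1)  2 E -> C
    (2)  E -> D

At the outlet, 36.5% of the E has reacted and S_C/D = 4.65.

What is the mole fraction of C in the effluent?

Conversion of E: E consumed = 0.365 × 348.4 = 127.2 mol/min = 2ξ₁ + 1ξ₂.
Selectivity: 1ξ₁ / (1ξ₂) = 4.65 → ξ₁ = 4.65 ξ₂.
Substitute: (2·4.65 + 1) ξ₂ = 127.2 → ξ₂ = 12.35 mol/min, ξ₁ = 57.41 mol/min.
Outlet amounts (n = n₀ + Σ ν·ξ):
  E: 348.4 − 2(57.41) − 1(12.35) = 221.2
  C: 0 + 1(57.41) = 57.41
  D: 0 + 1(12.35) = 12.35
Total out = 291 mol/min; y_C = 57.41 / 291 = 0.1973.

0.197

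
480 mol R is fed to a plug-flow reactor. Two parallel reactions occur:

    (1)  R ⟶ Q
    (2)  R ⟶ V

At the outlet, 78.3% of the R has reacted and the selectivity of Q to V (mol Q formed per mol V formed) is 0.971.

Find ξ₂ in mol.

Conversion of R: R consumed = 0.783 × 480 = 375.8 mol = 1ξ₁ + 1ξ₂.
Selectivity: 1ξ₁ / (1ξ₂) = 0.971 → ξ₁ = 0.971 ξ₂.
Substitute: (1·0.971 + 1) ξ₂ = 375.8 → ξ₂ = 190.7 mol, ξ₁ = 185.2 mol.
Outlet amounts (n = n₀ + Σ ν·ξ):
  R: 480 − 1(185.2) − 1(190.7) = 104.2
  Q: 0 + 1(185.2) = 185.2
  V: 0 + 1(190.7) = 190.7

ξ₂ = 191 mol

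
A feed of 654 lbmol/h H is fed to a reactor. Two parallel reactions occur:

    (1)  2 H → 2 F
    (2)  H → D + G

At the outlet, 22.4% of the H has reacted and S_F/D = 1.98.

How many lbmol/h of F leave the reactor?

97.3 lbmol/h

Conversion of H: H consumed = 0.224 × 654 = 146.5 lbmol/h = 2ξ₁ + 1ξ₂.
Selectivity: 2ξ₁ / (1ξ₂) = 1.98 → ξ₁ = 0.99 ξ₂.
Substitute: (2·0.99 + 1) ξ₂ = 146.5 → ξ₂ = 49.16 lbmol/h, ξ₁ = 48.67 lbmol/h.
Outlet amounts (n = n₀ + Σ ν·ξ):
  H: 654 − 2(48.67) − 1(49.16) = 507.5
  F: 0 + 2(48.67) = 97.34
  D: 0 + 1(49.16) = 49.16
  G: 0 + 1(49.16) = 49.16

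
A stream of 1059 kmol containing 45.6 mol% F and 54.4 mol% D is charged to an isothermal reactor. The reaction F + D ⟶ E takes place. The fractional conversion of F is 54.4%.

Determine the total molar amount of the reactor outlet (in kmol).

796 kmol

F reacted = 0.544 × 482.9 = 262.7 kmol; ν_F = −1, so ξ = 262.7/1 = 262.7 kmol.
Outlet amounts (n = n₀ + ν ξ):
  F: 482.9 − 1(262.7) = 220.2
  D: 576.1 − 1(262.7) = 313.4
  E: 0 + 1(262.7) = 262.7
Total out = 220.2 + 313.4 + 262.7 = 796.3 kmol.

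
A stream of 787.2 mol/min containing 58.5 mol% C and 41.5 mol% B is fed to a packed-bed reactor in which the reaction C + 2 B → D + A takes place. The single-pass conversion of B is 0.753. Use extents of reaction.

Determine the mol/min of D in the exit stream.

123 mol/min

B reacted = 0.753 × 326.7 = 246 mol/min; ν_B = −2, so ξ = 246/2 = 123 mol/min.
Outlet amounts (n = n₀ + ν ξ):
  C: 460.5 − 1(123) = 337.5
  B: 326.7 − 2(123) = 80.69
  D: 0 + 1(123) = 123
  A: 0 + 1(123) = 123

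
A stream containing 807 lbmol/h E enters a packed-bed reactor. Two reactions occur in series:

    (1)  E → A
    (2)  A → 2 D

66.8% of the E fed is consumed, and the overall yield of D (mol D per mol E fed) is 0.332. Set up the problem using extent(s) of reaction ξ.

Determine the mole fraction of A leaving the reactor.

0.431

Conversion of E: E consumed = 1ξ₁ = 0.668 × 807 → ξ₁ = 539.1 lbmol/h.
Yield of D: 2ξ₂ / 807 = 0.332 → ξ₂ = 134 lbmol/h.
Outlet amounts (n = n₀ + Σ ν·ξ):
  E: 807 − 1(539.1) = 267.9
  A: 0 + 1(539.1) − 1(134) = 405.1
  D: 0 + 2(134) = 267.9
Total out = 941 lbmol/h; y_A = 405.1 / 941 = 0.4305.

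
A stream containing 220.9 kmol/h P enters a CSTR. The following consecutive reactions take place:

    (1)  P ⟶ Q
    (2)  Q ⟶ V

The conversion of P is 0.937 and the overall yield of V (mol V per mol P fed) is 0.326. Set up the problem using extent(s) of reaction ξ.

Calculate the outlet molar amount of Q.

135 kmol/h

Conversion of P: P consumed = 1ξ₁ = 0.937 × 220.9 → ξ₁ = 207 kmol/h.
Yield of V: 1ξ₂ / 220.9 = 0.326 → ξ₂ = 72.01 kmol/h.
Outlet amounts (n = n₀ + Σ ν·ξ):
  P: 220.9 − 1(207) = 13.92
  Q: 0 + 1(207) − 1(72.01) = 135
  V: 0 + 1(72.01) = 72.01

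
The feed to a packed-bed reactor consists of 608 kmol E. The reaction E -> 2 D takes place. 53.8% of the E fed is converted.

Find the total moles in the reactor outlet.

935 kmol

E reacted = 0.538 × 608 = 327.1 kmol; ν_E = −1, so ξ = 327.1/1 = 327.1 kmol.
Outlet amounts (n = n₀ + ν ξ):
  E: 608 − 1(327.1) = 280.9
  D: 0 + 2(327.1) = 654.2
Total out = 280.9 + 654.2 = 935.1 kmol.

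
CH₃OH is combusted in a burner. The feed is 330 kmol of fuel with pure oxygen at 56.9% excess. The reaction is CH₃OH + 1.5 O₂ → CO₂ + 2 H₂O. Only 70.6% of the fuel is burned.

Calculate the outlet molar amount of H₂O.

Stoichiometric O₂ = 1.5 × 330 = 495 kmol; O₂ fed = 495 × 1.569 = 776.7 kmol.
Fuel reacted = 0.706 × 330 → ξ = 233 kmol.
Outlet (n = n₀ + ν ξ):
  CH₃OH: 330 − 1(233) = 97.02
  O₂: 776.7 − 1.5(233) = 427.2
  CO₂: 0 + 1(233) = 233
  H₂O: 0 + 2(233) = 466

466 kmol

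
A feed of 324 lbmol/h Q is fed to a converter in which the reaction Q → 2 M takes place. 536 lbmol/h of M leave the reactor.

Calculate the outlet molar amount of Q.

56 lbmol/h

For M: n = n₀ + 2ξ → 536 = 0 + 2ξ, giving ξ = 268 lbmol/h.
Outlet amounts (n = n₀ + ν ξ):
  Q: 324 − 1(268) = 56
  M: 0 + 2(268) = 536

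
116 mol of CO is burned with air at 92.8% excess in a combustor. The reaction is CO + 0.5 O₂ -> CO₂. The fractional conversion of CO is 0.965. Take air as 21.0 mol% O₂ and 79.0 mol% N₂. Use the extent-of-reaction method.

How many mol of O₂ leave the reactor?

55.9 mol

Stoichiometric O₂ = 0.5 × 116 = 58 mol; O₂ fed = 58 × 1.928 = 111.8 mol.
N₂ fed = 111.8 × 79/21 = 420.7 mol.
Fuel reacted = 0.965 × 116 → ξ = 111.9 mol.
Outlet (n = n₀ + ν ξ):
  CO: 116 − 1(111.9) = 4.06
  O₂: 111.8 − 0.5(111.9) = 55.85
  N₂: 420.7 (inert)
  CO₂: 0 + 1(111.9) = 111.9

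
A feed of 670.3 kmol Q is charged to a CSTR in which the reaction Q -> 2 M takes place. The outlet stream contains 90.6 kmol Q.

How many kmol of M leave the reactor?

For Q: n = n₀ − 1ξ → 90.6 = 670.3 − 1ξ, giving ξ = 579.7 kmol.
Outlet amounts (n = n₀ + ν ξ):
  Q: 670.3 − 1(579.7) = 90.6
  M: 0 + 2(579.7) = 1159

1160 kmol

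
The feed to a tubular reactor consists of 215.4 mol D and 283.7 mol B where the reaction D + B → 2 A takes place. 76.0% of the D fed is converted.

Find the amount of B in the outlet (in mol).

D reacted = 0.76 × 215.4 = 163.7 mol; ν_D = −1, so ξ = 163.7/1 = 163.7 mol.
Outlet amounts (n = n₀ + ν ξ):
  D: 215.4 − 1(163.7) = 51.7
  B: 283.7 − 1(163.7) = 120
  A: 0 + 2(163.7) = 327.4

120 mol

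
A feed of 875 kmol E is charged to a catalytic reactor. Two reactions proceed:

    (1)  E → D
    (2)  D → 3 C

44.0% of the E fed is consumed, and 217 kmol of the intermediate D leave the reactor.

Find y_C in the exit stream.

Conversion of E: E consumed = 1ξ₁ = 0.44 × 875 → ξ₁ = 385 kmol.
D balance: n_D = 0 + 1ξ₁ − 1ξ₂ = 217 → ξ₂ = (1·385 − 217)/1 = 168 kmol.
Outlet amounts (n = n₀ + Σ ν·ξ):
  E: 875 − 1(385) = 490
  D: 0 + 1(385) − 1(168) = 217
  C: 0 + 3(168) = 504
Total out = 1211 kmol; y_C = 504 / 1211 = 0.4162.

0.416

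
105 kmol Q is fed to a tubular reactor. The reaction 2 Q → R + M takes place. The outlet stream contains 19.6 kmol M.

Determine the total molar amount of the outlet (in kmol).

For M: n = n₀ + 1ξ → 19.6 = 0 + 1ξ, giving ξ = 19.6 kmol.
Outlet amounts (n = n₀ + ν ξ):
  Q: 105 − 2(19.6) = 65.8
  R: 0 + 1(19.6) = 19.6
  M: 0 + 1(19.6) = 19.6
Total out = 65.8 + 19.6 + 19.6 = 105 kmol.

105 kmol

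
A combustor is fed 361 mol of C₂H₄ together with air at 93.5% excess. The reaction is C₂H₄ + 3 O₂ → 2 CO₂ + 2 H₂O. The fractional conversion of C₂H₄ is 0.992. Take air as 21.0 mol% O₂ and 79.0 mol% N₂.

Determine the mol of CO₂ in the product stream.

Stoichiometric O₂ = 3 × 361 = 1083 mol; O₂ fed = 1083 × 1.935 = 2096 mol.
N₂ fed = 2096 × 79/21 = 7883 mol.
Fuel reacted = 0.992 × 361 → ξ = 358.1 mol.
Outlet (n = n₀ + ν ξ):
  C₂H₄: 361 − 1(358.1) = 2.888
  O₂: 2096 − 3(358.1) = 1021
  N₂: 7883 (inert)
  CO₂: 0 + 2(358.1) = 716.2
  H₂O: 0 + 2(358.1) = 716.2

716 mol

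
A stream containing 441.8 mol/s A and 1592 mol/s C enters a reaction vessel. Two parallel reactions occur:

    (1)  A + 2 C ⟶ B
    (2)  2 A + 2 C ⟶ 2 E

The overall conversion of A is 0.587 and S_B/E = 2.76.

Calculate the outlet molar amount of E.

Conversion of A: A consumed = 0.587 × 441.8 = 259.3 mol/s = 1ξ₁ + 2ξ₂.
Selectivity: 1ξ₁ / (2ξ₂) = 2.76 → ξ₁ = 5.52 ξ₂.
Substitute: (1·5.52 + 2) ξ₂ = 259.3 → ξ₂ = 34.49 mol/s, ξ₁ = 190.4 mol/s.
Outlet amounts (n = n₀ + Σ ν·ξ):
  A: 441.8 − 1(190.4) − 2(34.49) = 182.5
  C: 1592 − 2(190.4) − 2(34.49) = 1142
  B: 0 + 1(190.4) = 190.4
  E: 0 + 2(34.49) = 68.97

69 mol/s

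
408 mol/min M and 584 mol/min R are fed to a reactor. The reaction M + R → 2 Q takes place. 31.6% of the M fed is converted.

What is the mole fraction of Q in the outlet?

0.26

M reacted = 0.316 × 408 = 128.9 mol/min; ν_M = −1, so ξ = 128.9/1 = 128.9 mol/min.
Outlet amounts (n = n₀ + ν ξ):
  M: 408 − 1(128.9) = 279.1
  R: 584 − 1(128.9) = 455.1
  Q: 0 + 2(128.9) = 257.9
Total out = 992 mol/min; y_Q = 257.9 / 992 = 0.2599.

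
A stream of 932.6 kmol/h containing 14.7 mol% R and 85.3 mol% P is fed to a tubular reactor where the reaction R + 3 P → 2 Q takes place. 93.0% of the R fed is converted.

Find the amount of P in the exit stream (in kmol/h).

R reacted = 0.93 × 137.1 = 127.5 kmol/h; ν_R = −1, so ξ = 127.5/1 = 127.5 kmol/h.
Outlet amounts (n = n₀ + ν ξ):
  R: 137.1 − 1(127.5) = 9.596
  P: 795.5 − 3(127.5) = 413
  Q: 0 + 2(127.5) = 255

413 kmol/h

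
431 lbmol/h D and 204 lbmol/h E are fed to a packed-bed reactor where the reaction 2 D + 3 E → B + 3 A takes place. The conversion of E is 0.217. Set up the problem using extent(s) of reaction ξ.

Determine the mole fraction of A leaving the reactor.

E reacted = 0.217 × 204 = 44.27 lbmol/h; ν_E = −3, so ξ = 44.27/3 = 14.76 lbmol/h.
Outlet amounts (n = n₀ + ν ξ):
  D: 431 − 2(14.76) = 401.5
  E: 204 − 3(14.76) = 159.7
  B: 0 + 1(14.76) = 14.76
  A: 0 + 3(14.76) = 44.27
Total out = 620.2 lbmol/h; y_A = 44.27 / 620.2 = 0.07137.

0.0714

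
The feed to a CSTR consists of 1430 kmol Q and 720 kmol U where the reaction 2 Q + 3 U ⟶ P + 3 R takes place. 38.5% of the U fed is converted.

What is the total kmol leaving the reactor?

U reacted = 0.385 × 720 = 277.2 kmol; ν_U = −3, so ξ = 277.2/3 = 92.4 kmol.
Outlet amounts (n = n₀ + ν ξ):
  Q: 1430 − 2(92.4) = 1245
  U: 720 − 3(92.4) = 442.8
  P: 0 + 1(92.4) = 92.4
  R: 0 + 3(92.4) = 277.2
Total out = 1245 + 442.8 + 92.4 + 277.2 = 2058 kmol.

2060 kmol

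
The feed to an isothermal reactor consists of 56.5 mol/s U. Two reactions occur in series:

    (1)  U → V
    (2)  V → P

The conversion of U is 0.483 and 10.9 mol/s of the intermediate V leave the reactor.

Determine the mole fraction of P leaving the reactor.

Conversion of U: U consumed = 1ξ₁ = 0.483 × 56.5 → ξ₁ = 27.29 mol/s.
V balance: n_V = 0 + 1ξ₁ − 1ξ₂ = 10.9 → ξ₂ = (1·27.29 − 10.9)/1 = 16.39 mol/s.
Outlet amounts (n = n₀ + Σ ν·ξ):
  U: 56.5 − 1(27.29) = 29.21
  V: 0 + 1(27.29) − 1(16.39) = 10.9
  P: 0 + 1(16.39) = 16.39
Total out = 56.5 mol/s; y_P = 16.39 / 56.5 = 0.2901.

0.29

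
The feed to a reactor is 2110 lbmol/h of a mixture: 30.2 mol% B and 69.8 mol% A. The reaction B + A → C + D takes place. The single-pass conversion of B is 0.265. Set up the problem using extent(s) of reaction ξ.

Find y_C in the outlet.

0.08

B reacted = 0.265 × 637.2 = 168.9 lbmol/h; ν_B = −1, so ξ = 168.9/1 = 168.9 lbmol/h.
Outlet amounts (n = n₀ + ν ξ):
  B: 637.2 − 1(168.9) = 468.4
  A: 1473 − 1(168.9) = 1304
  C: 0 + 1(168.9) = 168.9
  D: 0 + 1(168.9) = 168.9
Total out = 2110 lbmol/h; y_C = 168.9 / 2110 = 0.08003.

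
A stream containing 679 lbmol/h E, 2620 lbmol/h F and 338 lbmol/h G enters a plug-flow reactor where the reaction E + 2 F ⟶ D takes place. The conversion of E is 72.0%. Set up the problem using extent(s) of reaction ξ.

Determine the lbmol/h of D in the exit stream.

E reacted = 0.72 × 679 = 488.9 lbmol/h; ν_E = −1, so ξ = 488.9/1 = 488.9 lbmol/h.
Outlet amounts (n = n₀ + ν ξ):
  E: 679 − 1(488.9) = 190.1
  F: 2620 − 2(488.9) = 1642
  D: 0 + 1(488.9) = 488.9
  G: 338 (inert)

489 lbmol/h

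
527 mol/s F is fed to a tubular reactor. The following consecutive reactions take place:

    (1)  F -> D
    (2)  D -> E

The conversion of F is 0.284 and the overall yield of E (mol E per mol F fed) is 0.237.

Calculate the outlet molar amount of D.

Conversion of F: F consumed = 1ξ₁ = 0.284 × 527 → ξ₁ = 149.7 mol/s.
Yield of E: 1ξ₂ / 527 = 0.237 → ξ₂ = 124.9 mol/s.
Outlet amounts (n = n₀ + Σ ν·ξ):
  F: 527 − 1(149.7) = 377.3
  D: 0 + 1(149.7) − 1(124.9) = 24.77
  E: 0 + 1(124.9) = 124.9

24.8 mol/s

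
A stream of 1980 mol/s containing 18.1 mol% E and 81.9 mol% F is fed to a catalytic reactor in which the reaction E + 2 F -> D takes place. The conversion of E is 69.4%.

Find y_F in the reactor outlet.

0.758

E reacted = 0.694 × 358.4 = 248.7 mol/s; ν_E = −1, so ξ = 248.7/1 = 248.7 mol/s.
Outlet amounts (n = n₀ + ν ξ):
  E: 358.4 − 1(248.7) = 109.7
  F: 1622 − 2(248.7) = 1124
  D: 0 + 1(248.7) = 248.7
Total out = 1483 mol/s; y_F = 1124 / 1483 = 0.7583.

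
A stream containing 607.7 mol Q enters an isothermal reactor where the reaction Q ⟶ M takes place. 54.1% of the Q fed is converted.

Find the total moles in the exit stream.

608 mol

Q reacted = 0.541 × 607.7 = 328.8 mol; ν_Q = −1, so ξ = 328.8/1 = 328.8 mol.
Outlet amounts (n = n₀ + ν ξ):
  Q: 607.7 − 1(328.8) = 278.9
  M: 0 + 1(328.8) = 328.8
Total out = 278.9 + 328.8 = 607.7 mol.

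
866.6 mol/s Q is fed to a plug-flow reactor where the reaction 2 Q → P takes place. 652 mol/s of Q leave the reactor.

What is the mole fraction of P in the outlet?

For Q: n = n₀ − 2ξ → 652 = 866.6 − 2ξ, giving ξ = 107.3 mol/s.
Outlet amounts (n = n₀ + ν ξ):
  Q: 866.6 − 2(107.3) = 652
  P: 0 + 1(107.3) = 107.3
Total out = 759.3 mol/s; y_P = 107.3 / 759.3 = 0.1413.

0.141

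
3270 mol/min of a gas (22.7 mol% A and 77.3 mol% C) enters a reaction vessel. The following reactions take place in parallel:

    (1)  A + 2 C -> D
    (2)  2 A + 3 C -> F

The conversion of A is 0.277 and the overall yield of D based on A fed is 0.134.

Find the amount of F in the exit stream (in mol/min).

Yield of D: 1ξ₁ / 742.3 = 0.134 → ξ₁ = 99.47 mol/min.
Conversion of A: 1ξ₁ + 2ξ₂ = 0.277 × 742.3 = 205.6 → ξ₂ = 53.07 mol/min.
Outlet amounts (n = n₀ + Σ ν·ξ):
  A: 742.3 − 1(99.47) − 2(53.07) = 536.7
  C: 2528 − 2(99.47) − 3(53.07) = 2170
  D: 0 + 1(99.47) = 99.47
  F: 0 + 1(53.07) = 53.07

53.1 mol/min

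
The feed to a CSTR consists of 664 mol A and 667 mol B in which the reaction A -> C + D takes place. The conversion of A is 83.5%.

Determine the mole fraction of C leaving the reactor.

A reacted = 0.835 × 664 = 554.4 mol; ν_A = −1, so ξ = 554.4/1 = 554.4 mol.
Outlet amounts (n = n₀ + ν ξ):
  A: 664 − 1(554.4) = 109.6
  C: 0 + 1(554.4) = 554.4
  D: 0 + 1(554.4) = 554.4
  B: 667 (inert)
Total out = 1885 mol; y_C = 554.4 / 1885 = 0.2941.

0.294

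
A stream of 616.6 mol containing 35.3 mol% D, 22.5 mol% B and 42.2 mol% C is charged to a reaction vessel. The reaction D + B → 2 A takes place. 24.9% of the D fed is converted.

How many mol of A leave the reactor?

108 mol

D reacted = 0.249 × 217.7 = 54.2 mol; ν_D = −1, so ξ = 54.2/1 = 54.2 mol.
Outlet amounts (n = n₀ + ν ξ):
  D: 217.7 − 1(54.2) = 163.5
  B: 138.7 − 1(54.2) = 84.54
  A: 0 + 2(54.2) = 108.4
  C: 260.2 (inert)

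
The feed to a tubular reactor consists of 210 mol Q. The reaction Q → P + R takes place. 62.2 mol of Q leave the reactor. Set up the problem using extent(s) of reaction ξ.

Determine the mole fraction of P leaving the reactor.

0.413

For Q: n = n₀ − 1ξ → 62.2 = 210 − 1ξ, giving ξ = 147.8 mol.
Outlet amounts (n = n₀ + ν ξ):
  Q: 210 − 1(147.8) = 62.2
  P: 0 + 1(147.8) = 147.8
  R: 0 + 1(147.8) = 147.8
Total out = 357.8 mol; y_P = 147.8 / 357.8 = 0.4131.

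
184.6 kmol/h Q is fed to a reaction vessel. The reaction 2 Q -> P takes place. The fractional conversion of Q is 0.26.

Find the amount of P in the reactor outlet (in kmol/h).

24 kmol/h

Q reacted = 0.26 × 184.6 = 48 kmol/h; ν_Q = −2, so ξ = 48/2 = 24 kmol/h.
Outlet amounts (n = n₀ + ν ξ):
  Q: 184.6 − 2(24) = 136.6
  P: 0 + 1(24) = 24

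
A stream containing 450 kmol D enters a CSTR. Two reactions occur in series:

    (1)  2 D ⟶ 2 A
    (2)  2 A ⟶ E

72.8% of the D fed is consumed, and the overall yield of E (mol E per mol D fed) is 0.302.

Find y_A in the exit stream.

Conversion of D: D consumed = 2ξ₁ = 0.728 × 450 → ξ₁ = 163.8 kmol.
Yield of E: 1ξ₂ / 450 = 0.302 → ξ₂ = 135.9 kmol.
Outlet amounts (n = n₀ + Σ ν·ξ):
  D: 450 − 2(163.8) = 122.4
  A: 0 + 2(163.8) − 2(135.9) = 55.8
  E: 0 + 1(135.9) = 135.9
Total out = 314.1 kmol; y_A = 55.8 / 314.1 = 0.1777.

0.178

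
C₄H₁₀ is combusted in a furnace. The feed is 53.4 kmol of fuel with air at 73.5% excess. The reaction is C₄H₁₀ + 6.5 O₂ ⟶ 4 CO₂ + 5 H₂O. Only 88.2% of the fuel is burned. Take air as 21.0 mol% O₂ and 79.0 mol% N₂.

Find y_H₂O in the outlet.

Stoichiometric O₂ = 6.5 × 53.4 = 347.1 kmol; O₂ fed = 347.1 × 1.735 = 602.2 kmol.
N₂ fed = 602.2 × 79/21 = 2265 kmol.
Fuel reacted = 0.882 × 53.4 → ξ = 47.1 kmol.
Outlet (n = n₀ + ν ξ):
  C₄H₁₀: 53.4 − 1(47.1) = 6.301
  O₂: 602.2 − 6.5(47.1) = 296.1
  N₂: 2265 (inert)
  CO₂: 0 + 4(47.1) = 188.4
  H₂O: 0 + 5(47.1) = 235.5
Total out = 2992 kmol; y_H₂O = 235.5 / 2992 = 0.07871.

0.0787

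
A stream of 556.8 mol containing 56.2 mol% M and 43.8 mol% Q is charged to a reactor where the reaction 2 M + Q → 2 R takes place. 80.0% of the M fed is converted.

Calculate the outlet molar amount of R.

250 mol

M reacted = 0.8 × 312.9 = 250.3 mol; ν_M = −2, so ξ = 250.3/2 = 125.2 mol.
Outlet amounts (n = n₀ + ν ξ):
  M: 312.9 − 2(125.2) = 62.58
  Q: 243.9 − 1(125.2) = 118.7
  R: 0 + 2(125.2) = 250.3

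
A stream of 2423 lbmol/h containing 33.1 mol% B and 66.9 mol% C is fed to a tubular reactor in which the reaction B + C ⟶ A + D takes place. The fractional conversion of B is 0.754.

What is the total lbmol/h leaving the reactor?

B reacted = 0.754 × 802 = 604.7 lbmol/h; ν_B = −1, so ξ = 604.7/1 = 604.7 lbmol/h.
Outlet amounts (n = n₀ + ν ξ):
  B: 802 − 1(604.7) = 197.3
  C: 1621 − 1(604.7) = 1016
  A: 0 + 1(604.7) = 604.7
  D: 0 + 1(604.7) = 604.7
Total out = 197.3 + 1016 + 604.7 + 604.7 = 2423 lbmol/h.

2420 lbmol/h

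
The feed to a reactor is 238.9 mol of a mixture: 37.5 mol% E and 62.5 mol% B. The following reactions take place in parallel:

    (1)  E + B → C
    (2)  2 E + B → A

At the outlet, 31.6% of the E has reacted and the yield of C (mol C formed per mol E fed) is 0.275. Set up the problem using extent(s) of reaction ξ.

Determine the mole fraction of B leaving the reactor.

0.583

Yield of C: 1ξ₁ / 89.59 = 0.275 → ξ₁ = 24.64 mol.
Conversion of E: 1ξ₁ + 2ξ₂ = 0.316 × 89.59 = 28.31 → ξ₂ = 1.837 mol.
Outlet amounts (n = n₀ + Σ ν·ξ):
  E: 89.59 − 1(24.64) − 2(1.837) = 61.28
  B: 149.3 − 1(24.64) − 1(1.837) = 122.8
  C: 0 + 1(24.64) = 24.64
  A: 0 + 1(1.837) = 1.837
Total out = 210.6 mol; y_B = 122.8 / 210.6 = 0.5833.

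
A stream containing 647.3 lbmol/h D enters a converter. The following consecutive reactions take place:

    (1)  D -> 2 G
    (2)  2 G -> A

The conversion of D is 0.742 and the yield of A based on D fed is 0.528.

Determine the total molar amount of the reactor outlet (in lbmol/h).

786 lbmol/h

Conversion of D: D consumed = 1ξ₁ = 0.742 × 647.3 → ξ₁ = 480.3 lbmol/h.
Yield of A: 1ξ₂ / 647.3 = 0.528 → ξ₂ = 341.8 lbmol/h.
Outlet amounts (n = n₀ + Σ ν·ξ):
  D: 647.3 − 1(480.3) = 167
  G: 0 + 2(480.3) − 2(341.8) = 277
  A: 0 + 1(341.8) = 341.8
Total out = 167 + 277 + 341.8 = 785.8 lbmol/h.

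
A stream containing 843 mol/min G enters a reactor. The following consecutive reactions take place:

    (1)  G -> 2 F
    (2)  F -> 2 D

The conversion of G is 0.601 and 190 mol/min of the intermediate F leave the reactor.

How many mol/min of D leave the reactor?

1650 mol/min

Conversion of G: G consumed = 1ξ₁ = 0.601 × 843 → ξ₁ = 506.6 mol/min.
F balance: n_F = 0 + 2ξ₁ − 1ξ₂ = 190 → ξ₂ = (2·506.6 − 190)/1 = 823.3 mol/min.
Outlet amounts (n = n₀ + Σ ν·ξ):
  G: 843 − 1(506.6) = 336.4
  F: 0 + 2(506.6) − 1(823.3) = 190
  D: 0 + 2(823.3) = 1647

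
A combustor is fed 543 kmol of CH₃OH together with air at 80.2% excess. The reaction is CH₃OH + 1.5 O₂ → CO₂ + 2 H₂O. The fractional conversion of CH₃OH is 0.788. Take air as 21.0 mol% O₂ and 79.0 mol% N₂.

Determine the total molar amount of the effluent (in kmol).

7750 kmol

Stoichiometric O₂ = 1.5 × 543 = 814.5 kmol; O₂ fed = 814.5 × 1.802 = 1468 kmol.
N₂ fed = 1468 × 79/21 = 5521 kmol.
Fuel reacted = 0.788 × 543 → ξ = 427.9 kmol.
Outlet (n = n₀ + ν ξ):
  CH₃OH: 543 − 1(427.9) = 115.1
  O₂: 1468 − 1.5(427.9) = 825.9
  N₂: 5521 (inert)
  CO₂: 0 + 1(427.9) = 427.9
  H₂O: 0 + 2(427.9) = 855.8
Total out = 115.1 + 825.9 + 5521 + 427.9 + 855.8 = 7746 kmol.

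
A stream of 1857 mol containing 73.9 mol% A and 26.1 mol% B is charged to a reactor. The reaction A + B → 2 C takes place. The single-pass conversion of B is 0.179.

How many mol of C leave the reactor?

174 mol

B reacted = 0.179 × 484.7 = 86.76 mol; ν_B = −1, so ξ = 86.76/1 = 86.76 mol.
Outlet amounts (n = n₀ + ν ξ):
  A: 1372 − 1(86.76) = 1286
  B: 484.7 − 1(86.76) = 397.9
  C: 0 + 2(86.76) = 173.5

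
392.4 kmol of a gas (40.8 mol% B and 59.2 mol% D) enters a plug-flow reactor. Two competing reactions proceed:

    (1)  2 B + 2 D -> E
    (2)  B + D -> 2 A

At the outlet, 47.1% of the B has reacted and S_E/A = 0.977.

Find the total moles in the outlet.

302 kmol

Conversion of B: B consumed = 0.471 × 160.1 = 75.41 kmol = 2ξ₁ + 1ξ₂.
Selectivity: 1ξ₁ / (2ξ₂) = 0.977 → ξ₁ = 1.954 ξ₂.
Substitute: (2·1.954 + 1) ξ₂ = 75.41 → ξ₂ = 15.36 kmol, ξ₁ = 30.02 kmol.
Outlet amounts (n = n₀ + Σ ν·ξ):
  B: 160.1 − 2(30.02) − 1(15.36) = 84.69
  D: 232.3 − 2(30.02) − 1(15.36) = 156.9
  E: 0 + 1(30.02) = 30.02
  A: 0 + 2(15.36) = 30.73
Total out = 84.69 + 156.9 + 30.02 + 30.73 = 302.3 kmol.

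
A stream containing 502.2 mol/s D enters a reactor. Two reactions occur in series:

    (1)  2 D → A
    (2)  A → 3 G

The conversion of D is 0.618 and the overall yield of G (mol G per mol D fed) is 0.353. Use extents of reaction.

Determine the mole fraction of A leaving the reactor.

0.207

Conversion of D: D consumed = 2ξ₁ = 0.618 × 502.2 → ξ₁ = 155.2 mol/s.
Yield of G: 3ξ₂ / 502.2 = 0.353 → ξ₂ = 59.09 mol/s.
Outlet amounts (n = n₀ + Σ ν·ξ):
  D: 502.2 − 2(155.2) = 191.8
  A: 0 + 1(155.2) − 1(59.09) = 96.09
  G: 0 + 3(59.09) = 177.3
Total out = 465.2 mol/s; y_A = 96.09 / 465.2 = 0.2065.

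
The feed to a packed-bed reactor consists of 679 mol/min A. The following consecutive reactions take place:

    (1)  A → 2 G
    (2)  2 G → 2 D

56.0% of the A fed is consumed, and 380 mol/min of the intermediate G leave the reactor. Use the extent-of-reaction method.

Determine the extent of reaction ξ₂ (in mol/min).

ξ₂ = 190 mol/min

Conversion of A: A consumed = 1ξ₁ = 0.56 × 679 → ξ₁ = 380.2 mol/min.
G balance: n_G = 0 + 2ξ₁ − 2ξ₂ = 380 → ξ₂ = (2·380.2 − 380)/2 = 190.2 mol/min.
Outlet amounts (n = n₀ + Σ ν·ξ):
  A: 679 − 1(380.2) = 298.8
  G: 0 + 2(380.2) − 2(190.2) = 380
  D: 0 + 2(190.2) = 380.5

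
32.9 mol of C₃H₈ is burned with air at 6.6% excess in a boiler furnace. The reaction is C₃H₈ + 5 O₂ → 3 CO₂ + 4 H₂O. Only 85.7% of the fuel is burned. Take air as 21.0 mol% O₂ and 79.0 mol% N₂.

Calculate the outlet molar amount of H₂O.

Stoichiometric O₂ = 5 × 32.9 = 164.5 mol; O₂ fed = 164.5 × 1.066 = 175.4 mol.
N₂ fed = 175.4 × 79/21 = 659.7 mol.
Fuel reacted = 0.857 × 32.9 → ξ = 28.2 mol.
Outlet (n = n₀ + ν ξ):
  C₃H₈: 32.9 − 1(28.2) = 4.705
  O₂: 175.4 − 5(28.2) = 34.38
  N₂: 659.7 (inert)
  CO₂: 0 + 3(28.2) = 84.59
  H₂O: 0 + 4(28.2) = 112.8

113 mol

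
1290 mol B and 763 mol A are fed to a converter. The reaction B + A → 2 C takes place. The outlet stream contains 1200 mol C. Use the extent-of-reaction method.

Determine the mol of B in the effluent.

For C: n = n₀ + 2ξ → 1200 = 0 + 2ξ, giving ξ = 600 mol.
Outlet amounts (n = n₀ + ν ξ):
  B: 1290 − 1(600) = 690
  A: 763 − 1(600) = 163
  C: 0 + 2(600) = 1200

690 mol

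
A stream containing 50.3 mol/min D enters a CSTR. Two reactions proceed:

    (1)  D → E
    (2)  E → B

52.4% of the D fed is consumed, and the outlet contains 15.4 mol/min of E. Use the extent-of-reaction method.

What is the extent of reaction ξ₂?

ξ₂ = 11 mol/min

Conversion of D: D consumed = 1ξ₁ = 0.524 × 50.3 → ξ₁ = 26.36 mol/min.
E balance: n_E = 0 + 1ξ₁ − 1ξ₂ = 15.4 → ξ₂ = (1·26.36 − 15.4)/1 = 10.96 mol/min.
Outlet amounts (n = n₀ + Σ ν·ξ):
  D: 50.3 − 1(26.36) = 23.94
  E: 0 + 1(26.36) − 1(10.96) = 15.4
  B: 0 + 1(10.96) = 10.96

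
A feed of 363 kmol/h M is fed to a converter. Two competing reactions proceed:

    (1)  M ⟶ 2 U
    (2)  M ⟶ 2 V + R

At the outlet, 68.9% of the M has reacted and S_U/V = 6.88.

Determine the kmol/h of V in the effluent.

63.5 kmol/h

Conversion of M: M consumed = 0.689 × 363 = 250.1 kmol/h = 1ξ₁ + 1ξ₂.
Selectivity: 2ξ₁ / (2ξ₂) = 6.88 → ξ₁ = 6.88 ξ₂.
Substitute: (1·6.88 + 1) ξ₂ = 250.1 → ξ₂ = 31.74 kmol/h, ξ₁ = 218.4 kmol/h.
Outlet amounts (n = n₀ + Σ ν·ξ):
  M: 363 − 1(218.4) − 1(31.74) = 112.9
  U: 0 + 2(218.4) = 436.7
  V: 0 + 2(31.74) = 63.48
  R: 0 + 1(31.74) = 31.74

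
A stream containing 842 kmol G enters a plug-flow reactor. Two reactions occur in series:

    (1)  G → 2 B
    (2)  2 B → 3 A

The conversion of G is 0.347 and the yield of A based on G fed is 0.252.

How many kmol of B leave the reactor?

443 kmol

Conversion of G: G consumed = 1ξ₁ = 0.347 × 842 → ξ₁ = 292.2 kmol.
Yield of A: 3ξ₂ / 842 = 0.252 → ξ₂ = 70.73 kmol.
Outlet amounts (n = n₀ + Σ ν·ξ):
  G: 842 − 1(292.2) = 549.8
  B: 0 + 2(292.2) − 2(70.73) = 442.9
  A: 0 + 3(70.73) = 212.2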